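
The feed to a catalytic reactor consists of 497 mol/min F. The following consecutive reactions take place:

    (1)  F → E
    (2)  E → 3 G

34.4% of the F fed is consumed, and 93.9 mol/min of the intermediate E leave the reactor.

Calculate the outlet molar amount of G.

Conversion of F: F consumed = 1ξ₁ = 0.344 × 497 → ξ₁ = 171 mol/min.
E balance: n_E = 0 + 1ξ₁ − 1ξ₂ = 93.9 → ξ₂ = (1·171 − 93.9)/1 = 77.07 mol/min.
Outlet amounts (n = n₀ + Σ ν·ξ):
  F: 497 − 1(171) = 326
  E: 0 + 1(171) − 1(77.07) = 93.9
  G: 0 + 3(77.07) = 231.2

231 mol/min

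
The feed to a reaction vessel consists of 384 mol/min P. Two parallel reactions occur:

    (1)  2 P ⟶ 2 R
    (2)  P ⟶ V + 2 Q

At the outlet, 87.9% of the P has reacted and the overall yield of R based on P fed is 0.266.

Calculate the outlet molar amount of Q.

471 mol/min

Yield of R: 2ξ₁ / 384 = 0.266 → ξ₁ = 51.07 mol/min.
Conversion of P: 2ξ₁ + 1ξ₂ = 0.879 × 384 = 337.5 → ξ₂ = 235.4 mol/min.
Outlet amounts (n = n₀ + Σ ν·ξ):
  P: 384 − 2(51.07) − 1(235.4) = 46.46
  R: 0 + 2(51.07) = 102.1
  V: 0 + 1(235.4) = 235.4
  Q: 0 + 2(235.4) = 470.8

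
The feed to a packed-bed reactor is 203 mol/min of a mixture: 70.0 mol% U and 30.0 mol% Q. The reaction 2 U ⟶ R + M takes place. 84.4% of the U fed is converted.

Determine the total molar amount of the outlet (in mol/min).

203 mol/min

U reacted = 0.844 × 142.1 = 119.9 mol/min; ν_U = −2, so ξ = 119.9/2 = 59.97 mol/min.
Outlet amounts (n = n₀ + ν ξ):
  U: 142.1 − 2(59.97) = 22.17
  R: 0 + 1(59.97) = 59.97
  M: 0 + 1(59.97) = 59.97
  Q: 60.9 (inert)
Total out = 22.17 + 59.97 + 59.97 + 60.9 = 203 mol/min.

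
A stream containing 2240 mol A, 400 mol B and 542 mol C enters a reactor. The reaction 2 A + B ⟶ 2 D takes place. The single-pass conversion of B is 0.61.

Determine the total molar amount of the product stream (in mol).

2940 mol

B reacted = 0.61 × 400 = 244 mol; ν_B = −1, so ξ = 244/1 = 244 mol.
Outlet amounts (n = n₀ + ν ξ):
  A: 2240 − 2(244) = 1752
  B: 400 − 1(244) = 156
  D: 0 + 2(244) = 488
  C: 542 (inert)
Total out = 1752 + 156 + 488 + 542 = 2938 mol.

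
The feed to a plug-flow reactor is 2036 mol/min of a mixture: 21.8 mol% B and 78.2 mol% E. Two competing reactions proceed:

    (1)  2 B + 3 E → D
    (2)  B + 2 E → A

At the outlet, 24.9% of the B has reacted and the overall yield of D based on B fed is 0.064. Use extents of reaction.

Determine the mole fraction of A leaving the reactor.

0.0296

Yield of D: 1ξ₁ / 443.8 = 0.064 → ξ₁ = 28.41 mol/min.
Conversion of B: 2ξ₁ + 1ξ₂ = 0.249 × 443.8 = 110.5 → ξ₂ = 53.71 mol/min.
Outlet amounts (n = n₀ + Σ ν·ξ):
  B: 443.8 − 2(28.41) − 1(53.71) = 333.3
  E: 1592 − 3(28.41) − 2(53.71) = 1400
  D: 0 + 1(28.41) = 28.41
  A: 0 + 1(53.71) = 53.71
Total out = 1815 mol/min; y_A = 53.71 / 1815 = 0.02959.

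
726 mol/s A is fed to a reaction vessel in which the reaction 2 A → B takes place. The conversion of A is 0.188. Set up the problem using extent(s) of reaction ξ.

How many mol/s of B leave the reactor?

A reacted = 0.188 × 726 = 136.5 mol/s; ν_A = −2, so ξ = 136.5/2 = 68.24 mol/s.
Outlet amounts (n = n₀ + ν ξ):
  A: 726 − 2(68.24) = 589.5
  B: 0 + 1(68.24) = 68.24

68.2 mol/s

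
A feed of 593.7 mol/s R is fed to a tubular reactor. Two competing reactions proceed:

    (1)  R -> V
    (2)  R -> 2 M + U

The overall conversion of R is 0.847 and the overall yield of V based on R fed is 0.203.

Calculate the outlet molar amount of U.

Yield of V: 1ξ₁ / 593.7 = 0.203 → ξ₁ = 120.5 mol/s.
Conversion of R: 1ξ₁ + 1ξ₂ = 0.847 × 593.7 = 502.9 → ξ₂ = 382.3 mol/s.
Outlet amounts (n = n₀ + Σ ν·ξ):
  R: 593.7 − 1(120.5) − 1(382.3) = 90.84
  V: 0 + 1(120.5) = 120.5
  M: 0 + 2(382.3) = 764.7
  U: 0 + 1(382.3) = 382.3

382 mol/s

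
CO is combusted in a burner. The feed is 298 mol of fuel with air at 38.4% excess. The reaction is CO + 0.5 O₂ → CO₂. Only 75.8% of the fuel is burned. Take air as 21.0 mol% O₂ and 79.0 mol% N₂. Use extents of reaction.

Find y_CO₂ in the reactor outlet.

Stoichiometric O₂ = 0.5 × 298 = 149 mol; O₂ fed = 149 × 1.384 = 206.2 mol.
N₂ fed = 206.2 × 79/21 = 775.8 mol.
Fuel reacted = 0.758 × 298 → ξ = 225.9 mol.
Outlet (n = n₀ + ν ξ):
  CO: 298 − 1(225.9) = 72.12
  O₂: 206.2 − 0.5(225.9) = 93.27
  N₂: 775.8 (inert)
  CO₂: 0 + 1(225.9) = 225.9
Total out = 1167 mol; y_CO₂ = 225.9 / 1167 = 0.1936.

0.194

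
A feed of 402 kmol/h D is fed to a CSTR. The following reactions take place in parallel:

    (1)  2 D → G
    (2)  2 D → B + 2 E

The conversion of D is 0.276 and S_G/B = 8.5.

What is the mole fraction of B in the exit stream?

Conversion of D: D consumed = 0.276 × 402 = 111 kmol/h = 2ξ₁ + 2ξ₂.
Selectivity: 1ξ₁ / (1ξ₂) = 8.5 → ξ₁ = 8.5 ξ₂.
Substitute: (2·8.5 + 2) ξ₂ = 111 → ξ₂ = 5.84 kmol/h, ξ₁ = 49.64 kmol/h.
Outlet amounts (n = n₀ + Σ ν·ξ):
  D: 402 − 2(49.64) − 2(5.84) = 291
  G: 0 + 1(49.64) = 49.64
  B: 0 + 1(5.84) = 5.84
  E: 0 + 2(5.84) = 11.68
Total out = 358.2 kmol/h; y_B = 5.84 / 358.2 = 0.0163.

0.0163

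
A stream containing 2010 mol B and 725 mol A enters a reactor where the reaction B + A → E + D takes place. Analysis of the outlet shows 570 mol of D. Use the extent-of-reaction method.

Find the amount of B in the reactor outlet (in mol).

For D: n = n₀ + 1ξ → 570 = 0 + 1ξ, giving ξ = 570 mol.
Outlet amounts (n = n₀ + ν ξ):
  B: 2010 − 1(570) = 1440
  A: 725 − 1(570) = 155
  E: 0 + 1(570) = 570
  D: 0 + 1(570) = 570

1440 mol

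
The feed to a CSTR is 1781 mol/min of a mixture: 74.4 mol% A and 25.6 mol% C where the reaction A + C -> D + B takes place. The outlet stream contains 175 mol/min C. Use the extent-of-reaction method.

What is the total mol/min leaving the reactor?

1780 mol/min

For C: n = n₀ − 1ξ → 175 = 455.9 − 1ξ, giving ξ = 280.9 mol/min.
Outlet amounts (n = n₀ + ν ξ):
  A: 1325 − 1(280.9) = 1044
  C: 455.9 − 1(280.9) = 175
  D: 0 + 1(280.9) = 280.9
  B: 0 + 1(280.9) = 280.9
Total out = 1044 + 175 + 280.9 + 280.9 = 1781 mol/min.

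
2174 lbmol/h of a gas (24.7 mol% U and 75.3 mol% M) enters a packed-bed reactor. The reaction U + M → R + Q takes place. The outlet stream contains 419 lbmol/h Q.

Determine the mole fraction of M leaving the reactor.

For Q: n = n₀ + 1ξ → 419 = 0 + 1ξ, giving ξ = 419 lbmol/h.
Outlet amounts (n = n₀ + ν ξ):
  U: 537 − 1(419) = 118
  M: 1637 − 1(419) = 1218
  R: 0 + 1(419) = 419
  Q: 0 + 1(419) = 419
Total out = 2174 lbmol/h; y_M = 1218 / 2174 = 0.5603.

0.56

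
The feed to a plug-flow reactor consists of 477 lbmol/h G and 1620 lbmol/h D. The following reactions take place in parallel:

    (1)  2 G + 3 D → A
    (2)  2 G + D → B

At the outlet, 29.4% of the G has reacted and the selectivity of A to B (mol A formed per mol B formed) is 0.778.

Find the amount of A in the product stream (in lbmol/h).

Conversion of G: G consumed = 0.294 × 477 = 140.2 lbmol/h = 2ξ₁ + 2ξ₂.
Selectivity: 1ξ₁ / (1ξ₂) = 0.778 → ξ₁ = 0.778 ξ₂.
Substitute: (2·0.778 + 2) ξ₂ = 140.2 → ξ₂ = 39.44 lbmol/h, ξ₁ = 30.68 lbmol/h.
Outlet amounts (n = n₀ + Σ ν·ξ):
  G: 477 − 2(30.68) − 2(39.44) = 336.8
  D: 1620 − 3(30.68) − 1(39.44) = 1489
  A: 0 + 1(30.68) = 30.68
  B: 0 + 1(39.44) = 39.44

30.7 lbmol/h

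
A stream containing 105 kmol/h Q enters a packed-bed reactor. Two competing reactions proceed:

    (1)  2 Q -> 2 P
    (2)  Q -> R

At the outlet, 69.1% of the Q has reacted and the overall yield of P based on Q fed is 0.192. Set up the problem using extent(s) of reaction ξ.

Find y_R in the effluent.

0.499

Yield of P: 2ξ₁ / 105 = 0.192 → ξ₁ = 10.08 kmol/h.
Conversion of Q: 2ξ₁ + 1ξ₂ = 0.691 × 105 = 72.55 → ξ₂ = 52.39 kmol/h.
Outlet amounts (n = n₀ + Σ ν·ξ):
  Q: 105 − 2(10.08) − 1(52.39) = 32.45
  P: 0 + 2(10.08) = 20.16
  R: 0 + 1(52.39) = 52.39
Total out = 105 kmol/h; y_R = 52.39 / 105 = 0.499.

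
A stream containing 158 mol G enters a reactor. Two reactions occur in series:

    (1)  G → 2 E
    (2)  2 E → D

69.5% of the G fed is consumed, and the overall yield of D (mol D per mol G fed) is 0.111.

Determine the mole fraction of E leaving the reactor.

Conversion of G: G consumed = 1ξ₁ = 0.695 × 158 → ξ₁ = 109.8 mol.
Yield of D: 1ξ₂ / 158 = 0.111 → ξ₂ = 17.54 mol.
Outlet amounts (n = n₀ + Σ ν·ξ):
  G: 158 − 1(109.8) = 48.19
  E: 0 + 2(109.8) − 2(17.54) = 184.5
  D: 0 + 1(17.54) = 17.54
Total out = 250.3 mol; y_E = 184.5 / 250.3 = 0.7374.

0.737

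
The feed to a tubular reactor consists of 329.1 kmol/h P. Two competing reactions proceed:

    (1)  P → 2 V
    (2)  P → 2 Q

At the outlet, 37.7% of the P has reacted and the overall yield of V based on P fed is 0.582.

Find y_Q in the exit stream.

Yield of V: 2ξ₁ / 329.1 = 0.582 → ξ₁ = 95.77 kmol/h.
Conversion of P: 1ξ₁ + 1ξ₂ = 0.377 × 329.1 = 124.1 → ξ₂ = 28.3 kmol/h.
Outlet amounts (n = n₀ + Σ ν·ξ):
  P: 329.1 − 1(95.77) − 1(28.3) = 205
  V: 0 + 2(95.77) = 191.5
  Q: 0 + 2(28.3) = 56.61
Total out = 453.2 kmol/h; y_Q = 56.61 / 453.2 = 0.1249.

0.125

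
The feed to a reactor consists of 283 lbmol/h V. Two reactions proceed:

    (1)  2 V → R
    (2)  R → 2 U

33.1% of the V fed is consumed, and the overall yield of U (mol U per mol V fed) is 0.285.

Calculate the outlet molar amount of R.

Conversion of V: V consumed = 2ξ₁ = 0.331 × 283 → ξ₁ = 46.84 lbmol/h.
Yield of U: 2ξ₂ / 283 = 0.285 → ξ₂ = 40.33 lbmol/h.
Outlet amounts (n = n₀ + Σ ν·ξ):
  V: 283 − 2(46.84) = 189.3
  R: 0 + 1(46.84) − 1(40.33) = 6.509
  U: 0 + 2(40.33) = 80.65

6.51 lbmol/h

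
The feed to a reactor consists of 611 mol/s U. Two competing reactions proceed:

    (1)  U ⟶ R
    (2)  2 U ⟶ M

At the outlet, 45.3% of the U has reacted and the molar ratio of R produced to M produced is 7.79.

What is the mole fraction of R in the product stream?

0.378

Conversion of U: U consumed = 0.453 × 611 = 276.8 mol/s = 1ξ₁ + 2ξ₂.
Selectivity: 1ξ₁ / (1ξ₂) = 7.79 → ξ₁ = 7.79 ξ₂.
Substitute: (1·7.79 + 2) ξ₂ = 276.8 → ξ₂ = 28.27 mol/s, ξ₁ = 220.2 mol/s.
Outlet amounts (n = n₀ + Σ ν·ξ):
  U: 611 − 1(220.2) − 2(28.27) = 334.2
  R: 0 + 1(220.2) = 220.2
  M: 0 + 1(28.27) = 28.27
Total out = 582.7 mol/s; y_R = 220.2 / 582.7 = 0.3779.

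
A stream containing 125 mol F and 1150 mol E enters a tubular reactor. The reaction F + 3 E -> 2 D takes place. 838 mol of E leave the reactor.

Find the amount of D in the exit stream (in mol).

For E: n = n₀ − 3ξ → 838 = 1150 − 3ξ, giving ξ = 104 mol.
Outlet amounts (n = n₀ + ν ξ):
  F: 125 − 1(104) = 21
  E: 1150 − 3(104) = 838
  D: 0 + 2(104) = 208

208 mol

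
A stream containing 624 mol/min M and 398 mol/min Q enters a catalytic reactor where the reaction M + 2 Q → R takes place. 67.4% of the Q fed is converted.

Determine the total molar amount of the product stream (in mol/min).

754 mol/min

Q reacted = 0.674 × 398 = 268.3 mol/min; ν_Q = −2, so ξ = 268.3/2 = 134.1 mol/min.
Outlet amounts (n = n₀ + ν ξ):
  M: 624 − 1(134.1) = 489.9
  Q: 398 − 2(134.1) = 129.7
  R: 0 + 1(134.1) = 134.1
Total out = 489.9 + 129.7 + 134.1 = 753.7 mol/min.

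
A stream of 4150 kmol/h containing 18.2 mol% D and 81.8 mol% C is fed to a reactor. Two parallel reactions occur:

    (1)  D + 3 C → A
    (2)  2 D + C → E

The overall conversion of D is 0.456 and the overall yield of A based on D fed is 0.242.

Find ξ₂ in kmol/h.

ξ₂ = 80.8 kmol/h

Yield of A: 1ξ₁ / 755.3 = 0.242 → ξ₁ = 182.8 kmol/h.
Conversion of D: 1ξ₁ + 2ξ₂ = 0.456 × 755.3 = 344.4 → ξ₂ = 80.82 kmol/h.
Outlet amounts (n = n₀ + Σ ν·ξ):
  D: 755.3 − 1(182.8) − 2(80.82) = 410.9
  C: 3395 − 3(182.8) − 1(80.82) = 2766
  A: 0 + 1(182.8) = 182.8
  E: 0 + 1(80.82) = 80.82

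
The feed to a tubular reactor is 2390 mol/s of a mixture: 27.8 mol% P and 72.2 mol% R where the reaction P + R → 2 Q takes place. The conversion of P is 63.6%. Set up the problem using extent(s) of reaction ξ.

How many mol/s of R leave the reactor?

P reacted = 0.636 × 664.4 = 422.6 mol/s; ν_P = −1, so ξ = 422.6/1 = 422.6 mol/s.
Outlet amounts (n = n₀ + ν ξ):
  P: 664.4 − 1(422.6) = 241.8
  R: 1726 − 1(422.6) = 1303
  Q: 0 + 2(422.6) = 845.1

1300 mol/s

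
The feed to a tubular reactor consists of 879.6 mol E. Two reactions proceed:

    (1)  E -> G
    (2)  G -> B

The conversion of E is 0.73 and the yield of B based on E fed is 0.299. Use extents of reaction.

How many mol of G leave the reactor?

Conversion of E: E consumed = 1ξ₁ = 0.73 × 879.6 → ξ₁ = 642.1 mol.
Yield of B: 1ξ₂ / 879.6 = 0.299 → ξ₂ = 263 mol.
Outlet amounts (n = n₀ + Σ ν·ξ):
  E: 879.6 − 1(642.1) = 237.5
  G: 0 + 1(642.1) − 1(263) = 379.1
  B: 0 + 1(263) = 263

379 mol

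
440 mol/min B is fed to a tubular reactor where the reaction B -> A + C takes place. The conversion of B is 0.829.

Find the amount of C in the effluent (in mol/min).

B reacted = 0.829 × 440 = 364.8 mol/min; ν_B = −1, so ξ = 364.8/1 = 364.8 mol/min.
Outlet amounts (n = n₀ + ν ξ):
  B: 440 − 1(364.8) = 75.24
  A: 0 + 1(364.8) = 364.8
  C: 0 + 1(364.8) = 364.8

365 mol/min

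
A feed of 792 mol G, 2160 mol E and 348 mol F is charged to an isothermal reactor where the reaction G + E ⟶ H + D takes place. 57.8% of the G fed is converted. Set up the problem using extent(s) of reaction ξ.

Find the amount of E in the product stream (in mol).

G reacted = 0.578 × 792 = 457.8 mol; ν_G = −1, so ξ = 457.8/1 = 457.8 mol.
Outlet amounts (n = n₀ + ν ξ):
  G: 792 − 1(457.8) = 334.2
  E: 2160 − 1(457.8) = 1702
  H: 0 + 1(457.8) = 457.8
  D: 0 + 1(457.8) = 457.8
  F: 348 (inert)

1700 mol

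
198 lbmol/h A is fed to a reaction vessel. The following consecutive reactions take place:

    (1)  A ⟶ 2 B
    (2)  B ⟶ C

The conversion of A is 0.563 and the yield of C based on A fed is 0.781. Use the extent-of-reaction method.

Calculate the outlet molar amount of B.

Conversion of A: A consumed = 1ξ₁ = 0.563 × 198 → ξ₁ = 111.5 lbmol/h.
Yield of C: 1ξ₂ / 198 = 0.781 → ξ₂ = 154.6 lbmol/h.
Outlet amounts (n = n₀ + Σ ν·ξ):
  A: 198 − 1(111.5) = 86.53
  B: 0 + 2(111.5) − 1(154.6) = 68.31
  C: 0 + 1(154.6) = 154.6

68.3 lbmol/h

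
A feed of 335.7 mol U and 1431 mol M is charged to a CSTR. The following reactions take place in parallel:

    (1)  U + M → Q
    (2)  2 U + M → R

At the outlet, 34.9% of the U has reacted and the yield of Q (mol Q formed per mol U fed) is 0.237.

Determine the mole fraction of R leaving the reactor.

Yield of Q: 1ξ₁ / 335.7 = 0.237 → ξ₁ = 79.56 mol.
Conversion of U: 1ξ₁ + 2ξ₂ = 0.349 × 335.7 = 117.2 → ξ₂ = 18.8 mol.
Outlet amounts (n = n₀ + Σ ν·ξ):
  U: 335.7 − 1(79.56) − 2(18.8) = 218.5
  M: 1431 − 1(79.56) − 1(18.8) = 1333
  Q: 0 + 1(79.56) = 79.56
  R: 0 + 1(18.8) = 18.8
Total out = 1650 mol; y_R = 18.8 / 1650 = 0.0114.

0.0114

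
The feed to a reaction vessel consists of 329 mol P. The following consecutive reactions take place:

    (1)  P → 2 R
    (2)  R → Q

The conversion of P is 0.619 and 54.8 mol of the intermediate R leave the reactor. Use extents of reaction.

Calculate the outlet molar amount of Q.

353 mol

Conversion of P: P consumed = 1ξ₁ = 0.619 × 329 → ξ₁ = 203.7 mol.
R balance: n_R = 0 + 2ξ₁ − 1ξ₂ = 54.8 → ξ₂ = (2·203.7 − 54.8)/1 = 352.5 mol.
Outlet amounts (n = n₀ + Σ ν·ξ):
  P: 329 − 1(203.7) = 125.3
  R: 0 + 2(203.7) − 1(352.5) = 54.8
  Q: 0 + 1(352.5) = 352.5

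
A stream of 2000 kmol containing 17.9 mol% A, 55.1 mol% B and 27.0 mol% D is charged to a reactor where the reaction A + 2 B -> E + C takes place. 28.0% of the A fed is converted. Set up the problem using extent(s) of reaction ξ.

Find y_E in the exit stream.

0.0528

A reacted = 0.28 × 358 = 100.2 kmol; ν_A = −1, so ξ = 100.2/1 = 100.2 kmol.
Outlet amounts (n = n₀ + ν ξ):
  A: 358 − 1(100.2) = 257.8
  B: 1102 − 2(100.2) = 901.5
  E: 0 + 1(100.2) = 100.2
  C: 0 + 1(100.2) = 100.2
  D: 540 (inert)
Total out = 1900 kmol; y_E = 100.2 / 1900 = 0.05276.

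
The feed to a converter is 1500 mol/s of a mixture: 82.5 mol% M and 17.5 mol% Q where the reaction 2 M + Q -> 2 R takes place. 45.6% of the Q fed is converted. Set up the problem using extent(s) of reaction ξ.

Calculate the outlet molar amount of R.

239 mol/s

Q reacted = 0.456 × 262.5 = 119.7 mol/s; ν_Q = −1, so ξ = 119.7/1 = 119.7 mol/s.
Outlet amounts (n = n₀ + ν ξ):
  M: 1238 − 2(119.7) = 998.1
  Q: 262.5 − 1(119.7) = 142.8
  R: 0 + 2(119.7) = 239.4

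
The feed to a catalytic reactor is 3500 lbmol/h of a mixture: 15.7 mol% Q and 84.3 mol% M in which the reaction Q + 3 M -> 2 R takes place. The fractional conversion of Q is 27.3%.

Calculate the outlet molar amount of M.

2500 lbmol/h

Q reacted = 0.273 × 549.5 = 150 lbmol/h; ν_Q = −1, so ξ = 150/1 = 150 lbmol/h.
Outlet amounts (n = n₀ + ν ξ):
  Q: 549.5 − 1(150) = 399.5
  M: 2950 − 3(150) = 2500
  R: 0 + 2(150) = 300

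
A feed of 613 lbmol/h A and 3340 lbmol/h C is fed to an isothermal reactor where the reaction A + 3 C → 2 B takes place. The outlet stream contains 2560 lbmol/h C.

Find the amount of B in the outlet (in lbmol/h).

For C: n = n₀ − 3ξ → 2560 = 3340 − 3ξ, giving ξ = 260 lbmol/h.
Outlet amounts (n = n₀ + ν ξ):
  A: 613 − 1(260) = 353
  C: 3340 − 3(260) = 2560
  B: 0 + 2(260) = 520

520 lbmol/h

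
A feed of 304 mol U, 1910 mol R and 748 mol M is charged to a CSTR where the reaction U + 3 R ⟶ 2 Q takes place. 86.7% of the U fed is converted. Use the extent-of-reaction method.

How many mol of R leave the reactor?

1120 mol

U reacted = 0.867 × 304 = 263.6 mol; ν_U = −1, so ξ = 263.6/1 = 263.6 mol.
Outlet amounts (n = n₀ + ν ξ):
  U: 304 − 1(263.6) = 40.43
  R: 1910 − 3(263.6) = 1119
  Q: 0 + 2(263.6) = 527.1
  M: 748 (inert)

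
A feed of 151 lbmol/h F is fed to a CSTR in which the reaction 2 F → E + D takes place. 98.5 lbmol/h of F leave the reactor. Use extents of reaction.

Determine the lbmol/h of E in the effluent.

For F: n = n₀ − 2ξ → 98.5 = 151 − 2ξ, giving ξ = 26.25 lbmol/h.
Outlet amounts (n = n₀ + ν ξ):
  F: 151 − 2(26.25) = 98.5
  E: 0 + 1(26.25) = 26.25
  D: 0 + 1(26.25) = 26.25

26.2 lbmol/h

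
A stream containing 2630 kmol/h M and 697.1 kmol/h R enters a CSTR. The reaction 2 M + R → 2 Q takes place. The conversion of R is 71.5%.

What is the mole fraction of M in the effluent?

R reacted = 0.715 × 697.1 = 498.4 kmol/h; ν_R = −1, so ξ = 498.4/1 = 498.4 kmol/h.
Outlet amounts (n = n₀ + ν ξ):
  M: 2630 − 2(498.4) = 1633
  R: 697.1 − 1(498.4) = 198.7
  Q: 0 + 2(498.4) = 996.9
Total out = 2829 kmol/h; y_M = 1633 / 2829 = 0.5774.

0.577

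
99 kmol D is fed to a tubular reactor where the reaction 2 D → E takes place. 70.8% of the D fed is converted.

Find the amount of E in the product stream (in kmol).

D reacted = 0.708 × 99 = 70.09 kmol; ν_D = −2, so ξ = 70.09/2 = 35.05 kmol.
Outlet amounts (n = n₀ + ν ξ):
  D: 99 − 2(35.05) = 28.91
  E: 0 + 1(35.05) = 35.05

35 kmol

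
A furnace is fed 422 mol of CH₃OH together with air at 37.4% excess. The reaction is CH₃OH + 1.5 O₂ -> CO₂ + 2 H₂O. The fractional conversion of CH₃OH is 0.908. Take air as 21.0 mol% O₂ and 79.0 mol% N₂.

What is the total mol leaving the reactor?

Stoichiometric O₂ = 1.5 × 422 = 633 mol; O₂ fed = 633 × 1.374 = 869.7 mol.
N₂ fed = 869.7 × 79/21 = 3272 mol.
Fuel reacted = 0.908 × 422 → ξ = 383.2 mol.
Outlet (n = n₀ + ν ξ):
  CH₃OH: 422 − 1(383.2) = 38.82
  O₂: 869.7 − 1.5(383.2) = 295
  N₂: 3272 (inert)
  CO₂: 0 + 1(383.2) = 383.2
  H₂O: 0 + 2(383.2) = 766.4
Total out = 38.82 + 295 + 3272 + 383.2 + 766.4 = 4755 mol.

4760 mol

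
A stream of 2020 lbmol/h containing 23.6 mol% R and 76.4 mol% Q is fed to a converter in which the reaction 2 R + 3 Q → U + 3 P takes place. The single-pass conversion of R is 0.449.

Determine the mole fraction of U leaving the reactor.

0.0559

R reacted = 0.449 × 476.7 = 214 lbmol/h; ν_R = −2, so ξ = 214/2 = 107 lbmol/h.
Outlet amounts (n = n₀ + ν ξ):
  R: 476.7 − 2(107) = 262.7
  Q: 1543 − 3(107) = 1222
  U: 0 + 1(107) = 107
  P: 0 + 3(107) = 321.1
Total out = 1913 lbmol/h; y_U = 107 / 1913 = 0.05595.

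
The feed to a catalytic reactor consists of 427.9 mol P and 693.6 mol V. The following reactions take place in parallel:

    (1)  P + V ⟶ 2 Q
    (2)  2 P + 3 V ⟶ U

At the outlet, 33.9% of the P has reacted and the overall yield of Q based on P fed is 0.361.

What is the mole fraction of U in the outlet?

Yield of Q: 2ξ₁ / 427.9 = 0.361 → ξ₁ = 77.24 mol.
Conversion of P: 1ξ₁ + 2ξ₂ = 0.339 × 427.9 = 145.1 → ξ₂ = 33.91 mol.
Outlet amounts (n = n₀ + Σ ν·ξ):
  P: 427.9 − 1(77.24) − 2(33.91) = 282.8
  V: 693.6 − 1(77.24) − 3(33.91) = 514.6
  Q: 0 + 2(77.24) = 154.5
  U: 0 + 1(33.91) = 33.91
Total out = 985.9 mol; y_U = 33.91 / 985.9 = 0.0344.

0.0344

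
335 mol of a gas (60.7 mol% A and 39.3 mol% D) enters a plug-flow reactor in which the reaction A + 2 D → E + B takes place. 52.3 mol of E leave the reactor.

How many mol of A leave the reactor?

151 mol

For E: n = n₀ + 1ξ → 52.3 = 0 + 1ξ, giving ξ = 52.3 mol.
Outlet amounts (n = n₀ + ν ξ):
  A: 203.3 − 1(52.3) = 151
  D: 131.7 − 2(52.3) = 27.05
  E: 0 + 1(52.3) = 52.3
  B: 0 + 1(52.3) = 52.3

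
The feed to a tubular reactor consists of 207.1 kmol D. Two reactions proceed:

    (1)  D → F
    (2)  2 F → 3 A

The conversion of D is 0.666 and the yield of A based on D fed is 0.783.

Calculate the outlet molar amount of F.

29.8 kmol

Conversion of D: D consumed = 1ξ₁ = 0.666 × 207.1 → ξ₁ = 137.9 kmol.
Yield of A: 3ξ₂ / 207.1 = 0.783 → ξ₂ = 54.05 kmol.
Outlet amounts (n = n₀ + Σ ν·ξ):
  D: 207.1 − 1(137.9) = 69.17
  F: 0 + 1(137.9) − 2(54.05) = 29.82
  A: 0 + 3(54.05) = 162.2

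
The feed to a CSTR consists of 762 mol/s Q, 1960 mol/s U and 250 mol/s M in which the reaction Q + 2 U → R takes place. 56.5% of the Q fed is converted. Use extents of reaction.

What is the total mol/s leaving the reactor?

2110 mol/s

Q reacted = 0.565 × 762 = 430.5 mol/s; ν_Q = −1, so ξ = 430.5/1 = 430.5 mol/s.
Outlet amounts (n = n₀ + ν ξ):
  Q: 762 − 1(430.5) = 331.5
  U: 1960 − 2(430.5) = 1099
  R: 0 + 1(430.5) = 430.5
  M: 250 (inert)
Total out = 331.5 + 1099 + 430.5 + 250 = 2111 mol/s.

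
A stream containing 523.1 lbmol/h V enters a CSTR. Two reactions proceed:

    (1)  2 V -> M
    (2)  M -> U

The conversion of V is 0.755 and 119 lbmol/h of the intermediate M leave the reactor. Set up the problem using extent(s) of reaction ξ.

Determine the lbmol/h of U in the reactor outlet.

78.5 lbmol/h

Conversion of V: V consumed = 2ξ₁ = 0.755 × 523.1 → ξ₁ = 197.5 lbmol/h.
M balance: n_M = 0 + 1ξ₁ − 1ξ₂ = 119 → ξ₂ = (1·197.5 − 119)/1 = 78.47 lbmol/h.
Outlet amounts (n = n₀ + Σ ν·ξ):
  V: 523.1 − 2(197.5) = 128.2
  M: 0 + 1(197.5) − 1(78.47) = 119
  U: 0 + 1(78.47) = 78.47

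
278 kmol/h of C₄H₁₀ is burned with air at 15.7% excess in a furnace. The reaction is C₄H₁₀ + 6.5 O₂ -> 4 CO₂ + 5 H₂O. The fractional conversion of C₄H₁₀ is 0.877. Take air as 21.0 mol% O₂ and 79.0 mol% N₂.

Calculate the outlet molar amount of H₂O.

1220 kmol/h

Stoichiometric O₂ = 6.5 × 278 = 1807 kmol/h; O₂ fed = 1807 × 1.157 = 2091 kmol/h.
N₂ fed = 2091 × 79/21 = 7865 kmol/h.
Fuel reacted = 0.877 × 278 → ξ = 243.8 kmol/h.
Outlet (n = n₀ + ν ξ):
  C₄H₁₀: 278 − 1(243.8) = 34.19
  O₂: 2091 − 6.5(243.8) = 506
  N₂: 7865 (inert)
  CO₂: 0 + 4(243.8) = 975.2
  H₂O: 0 + 5(243.8) = 1219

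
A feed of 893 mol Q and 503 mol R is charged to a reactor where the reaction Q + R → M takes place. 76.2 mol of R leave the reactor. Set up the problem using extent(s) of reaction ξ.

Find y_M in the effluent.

0.44

For R: n = n₀ − 1ξ → 76.2 = 503 − 1ξ, giving ξ = 426.8 mol.
Outlet amounts (n = n₀ + ν ξ):
  Q: 893 − 1(426.8) = 466.2
  R: 503 − 1(426.8) = 76.2
  M: 0 + 1(426.8) = 426.8
Total out = 969.2 mol; y_M = 426.8 / 969.2 = 0.4404.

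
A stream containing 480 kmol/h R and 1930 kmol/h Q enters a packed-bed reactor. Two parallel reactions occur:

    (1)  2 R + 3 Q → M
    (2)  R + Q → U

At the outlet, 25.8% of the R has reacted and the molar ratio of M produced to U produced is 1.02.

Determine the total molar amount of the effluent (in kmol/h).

2200 kmol/h

Conversion of R: R consumed = 0.258 × 480 = 123.8 kmol/h = 2ξ₁ + 1ξ₂.
Selectivity: 1ξ₁ / (1ξ₂) = 1.02 → ξ₁ = 1.02 ξ₂.
Substitute: (2·1.02 + 1) ξ₂ = 123.8 → ξ₂ = 40.74 kmol/h, ξ₁ = 41.55 kmol/h.
Outlet amounts (n = n₀ + Σ ν·ξ):
  R: 480 − 2(41.55) − 1(40.74) = 356.2
  Q: 1930 − 3(41.55) − 1(40.74) = 1765
  M: 0 + 1(41.55) = 41.55
  U: 0 + 1(40.74) = 40.74
Total out = 356.2 + 1765 + 41.55 + 40.74 = 2203 kmol/h.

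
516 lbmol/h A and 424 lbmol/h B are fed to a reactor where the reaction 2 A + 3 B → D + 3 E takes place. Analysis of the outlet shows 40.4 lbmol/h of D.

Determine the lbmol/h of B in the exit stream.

303 lbmol/h

For D: n = n₀ + 1ξ → 40.4 = 0 + 1ξ, giving ξ = 40.4 lbmol/h.
Outlet amounts (n = n₀ + ν ξ):
  A: 516 − 2(40.4) = 435.2
  B: 424 − 3(40.4) = 302.8
  D: 0 + 1(40.4) = 40.4
  E: 0 + 3(40.4) = 121.2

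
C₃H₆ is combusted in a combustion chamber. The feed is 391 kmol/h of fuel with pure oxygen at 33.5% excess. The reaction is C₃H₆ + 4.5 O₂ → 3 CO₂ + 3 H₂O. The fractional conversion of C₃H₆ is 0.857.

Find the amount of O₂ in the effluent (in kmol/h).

841 kmol/h

Stoichiometric O₂ = 4.5 × 391 = 1760 kmol/h; O₂ fed = 1760 × 1.335 = 2349 kmol/h.
Fuel reacted = 0.857 × 391 → ξ = 335.1 kmol/h.
Outlet (n = n₀ + ν ξ):
  C₃H₆: 391 − 1(335.1) = 55.91
  O₂: 2349 − 4.5(335.1) = 841
  CO₂: 0 + 3(335.1) = 1005
  H₂O: 0 + 3(335.1) = 1005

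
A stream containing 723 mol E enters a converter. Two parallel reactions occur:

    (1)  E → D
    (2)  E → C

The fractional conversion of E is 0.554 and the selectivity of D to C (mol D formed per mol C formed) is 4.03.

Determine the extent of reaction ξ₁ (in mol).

ξ₁ = 321 mol

Conversion of E: E consumed = 0.554 × 723 = 400.5 mol = 1ξ₁ + 1ξ₂.
Selectivity: 1ξ₁ / (1ξ₂) = 4.03 → ξ₁ = 4.03 ξ₂.
Substitute: (1·4.03 + 1) ξ₂ = 400.5 → ξ₂ = 79.63 mol, ξ₁ = 320.9 mol.
Outlet amounts (n = n₀ + Σ ν·ξ):
  E: 723 − 1(320.9) − 1(79.63) = 322.5
  D: 0 + 1(320.9) = 320.9
  C: 0 + 1(79.63) = 79.63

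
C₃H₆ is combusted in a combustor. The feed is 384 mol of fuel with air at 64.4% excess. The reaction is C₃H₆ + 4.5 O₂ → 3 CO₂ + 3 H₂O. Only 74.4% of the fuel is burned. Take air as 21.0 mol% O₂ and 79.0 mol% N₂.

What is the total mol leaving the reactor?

Stoichiometric O₂ = 4.5 × 384 = 1728 mol; O₂ fed = 1728 × 1.644 = 2841 mol.
N₂ fed = 2841 × 79/21 = 10690 mol.
Fuel reacted = 0.744 × 384 → ξ = 285.7 mol.
Outlet (n = n₀ + ν ξ):
  C₃H₆: 384 − 1(285.7) = 98.3
  O₂: 2841 − 4.5(285.7) = 1555
  N₂: 10690 (inert)
  CO₂: 0 + 3(285.7) = 857.1
  H₂O: 0 + 3(285.7) = 857.1
Total out = 98.3 + 1555 + 10690 + 857.1 + 857.1 = 14050 mol.

14100 mol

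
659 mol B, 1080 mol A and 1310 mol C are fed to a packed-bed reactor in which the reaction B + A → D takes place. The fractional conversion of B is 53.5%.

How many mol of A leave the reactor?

727 mol

B reacted = 0.535 × 659 = 352.6 mol; ν_B = −1, so ξ = 352.6/1 = 352.6 mol.
Outlet amounts (n = n₀ + ν ξ):
  B: 659 − 1(352.6) = 306.4
  A: 1080 − 1(352.6) = 727.4
  D: 0 + 1(352.6) = 352.6
  C: 1310 (inert)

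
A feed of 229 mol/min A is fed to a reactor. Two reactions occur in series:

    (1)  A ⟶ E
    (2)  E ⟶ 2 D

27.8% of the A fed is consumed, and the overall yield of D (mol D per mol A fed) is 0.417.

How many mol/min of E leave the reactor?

Conversion of A: A consumed = 1ξ₁ = 0.278 × 229 → ξ₁ = 63.66 mol/min.
Yield of D: 2ξ₂ / 229 = 0.417 → ξ₂ = 47.75 mol/min.
Outlet amounts (n = n₀ + Σ ν·ξ):
  A: 229 − 1(63.66) = 165.3
  E: 0 + 1(63.66) − 1(47.75) = 15.92
  D: 0 + 2(47.75) = 95.49

15.9 mol/min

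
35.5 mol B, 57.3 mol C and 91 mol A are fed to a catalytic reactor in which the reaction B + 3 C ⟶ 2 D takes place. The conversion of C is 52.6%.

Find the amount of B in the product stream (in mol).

25.5 mol

C reacted = 0.526 × 57.3 = 30.14 mol; ν_C = −3, so ξ = 30.14/3 = 10.05 mol.
Outlet amounts (n = n₀ + ν ξ):
  B: 35.5 − 1(10.05) = 25.45
  C: 57.3 − 3(10.05) = 27.16
  D: 0 + 2(10.05) = 20.09
  A: 91 (inert)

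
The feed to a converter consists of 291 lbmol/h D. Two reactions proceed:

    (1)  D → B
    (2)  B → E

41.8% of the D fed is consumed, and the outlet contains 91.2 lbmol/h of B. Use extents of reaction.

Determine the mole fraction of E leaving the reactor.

0.105

Conversion of D: D consumed = 1ξ₁ = 0.418 × 291 → ξ₁ = 121.6 lbmol/h.
B balance: n_B = 0 + 1ξ₁ − 1ξ₂ = 91.2 → ξ₂ = (1·121.6 − 91.2)/1 = 30.44 lbmol/h.
Outlet amounts (n = n₀ + Σ ν·ξ):
  D: 291 − 1(121.6) = 169.4
  B: 0 + 1(121.6) − 1(30.44) = 91.2
  E: 0 + 1(30.44) = 30.44
Total out = 291 lbmol/h; y_E = 30.44 / 291 = 0.1046.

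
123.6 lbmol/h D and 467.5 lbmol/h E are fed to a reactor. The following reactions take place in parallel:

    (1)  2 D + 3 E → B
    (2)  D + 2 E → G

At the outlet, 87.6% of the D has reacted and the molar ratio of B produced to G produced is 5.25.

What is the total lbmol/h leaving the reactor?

Conversion of D: D consumed = 0.876 × 123.6 = 108.3 lbmol/h = 2ξ₁ + 1ξ₂.
Selectivity: 1ξ₁ / (1ξ₂) = 5.25 → ξ₁ = 5.25 ξ₂.
Substitute: (2·5.25 + 1) ξ₂ = 108.3 → ξ₂ = 9.415 lbmol/h, ξ₁ = 49.43 lbmol/h.
Outlet amounts (n = n₀ + Σ ν·ξ):
  D: 123.6 − 2(49.43) − 1(9.415) = 15.33
  E: 467.5 − 3(49.43) − 2(9.415) = 300.4
  B: 0 + 1(49.43) = 49.43
  G: 0 + 1(9.415) = 9.415
Total out = 15.33 + 300.4 + 49.43 + 9.415 = 374.6 lbmol/h.

375 lbmol/h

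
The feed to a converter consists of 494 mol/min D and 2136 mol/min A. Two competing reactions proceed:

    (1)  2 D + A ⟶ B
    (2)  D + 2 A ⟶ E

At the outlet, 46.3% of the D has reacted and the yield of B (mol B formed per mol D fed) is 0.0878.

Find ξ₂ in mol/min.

ξ₂ = 142 mol/min

Yield of B: 1ξ₁ / 494 = 0.0878 → ξ₁ = 43.37 mol/min.
Conversion of D: 2ξ₁ + 1ξ₂ = 0.463 × 494 = 228.7 → ξ₂ = 142 mol/min.
Outlet amounts (n = n₀ + Σ ν·ξ):
  D: 494 − 2(43.37) − 1(142) = 265.3
  A: 2136 − 1(43.37) − 2(142) = 1809
  B: 0 + 1(43.37) = 43.37
  E: 0 + 1(142) = 142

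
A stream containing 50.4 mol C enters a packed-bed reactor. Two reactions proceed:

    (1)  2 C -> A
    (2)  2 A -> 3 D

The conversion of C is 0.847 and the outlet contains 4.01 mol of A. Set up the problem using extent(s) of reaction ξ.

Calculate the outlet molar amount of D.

Conversion of C: C consumed = 2ξ₁ = 0.847 × 50.4 → ξ₁ = 21.34 mol.
A balance: n_A = 0 + 1ξ₁ − 2ξ₂ = 4.01 → ξ₂ = (1·21.34 − 4.01)/2 = 8.667 mol.
Outlet amounts (n = n₀ + Σ ν·ξ):
  C: 50.4 − 2(21.34) = 7.711
  A: 0 + 1(21.34) − 2(8.667) = 4.01
  D: 0 + 3(8.667) = 26

26 mol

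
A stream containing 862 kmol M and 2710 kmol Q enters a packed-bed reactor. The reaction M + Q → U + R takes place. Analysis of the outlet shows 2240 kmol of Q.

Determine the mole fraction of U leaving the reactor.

0.132

For Q: n = n₀ − 1ξ → 2240 = 2710 − 1ξ, giving ξ = 470 kmol.
Outlet amounts (n = n₀ + ν ξ):
  M: 862 − 1(470) = 392
  Q: 2710 − 1(470) = 2240
  U: 0 + 1(470) = 470
  R: 0 + 1(470) = 470
Total out = 3572 kmol; y_U = 470 / 3572 = 0.1316.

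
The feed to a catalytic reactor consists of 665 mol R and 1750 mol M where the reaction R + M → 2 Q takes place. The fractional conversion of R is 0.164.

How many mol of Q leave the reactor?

218 mol

R reacted = 0.164 × 665 = 109.1 mol; ν_R = −1, so ξ = 109.1/1 = 109.1 mol.
Outlet amounts (n = n₀ + ν ξ):
  R: 665 − 1(109.1) = 555.9
  M: 1750 − 1(109.1) = 1641
  Q: 0 + 2(109.1) = 218.1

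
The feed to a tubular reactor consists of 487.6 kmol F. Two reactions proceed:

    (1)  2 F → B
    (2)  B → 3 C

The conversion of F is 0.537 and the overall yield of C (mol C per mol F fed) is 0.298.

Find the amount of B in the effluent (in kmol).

Conversion of F: F consumed = 2ξ₁ = 0.537 × 487.6 → ξ₁ = 130.9 kmol.
Yield of C: 3ξ₂ / 487.6 = 0.298 → ξ₂ = 48.43 kmol.
Outlet amounts (n = n₀ + Σ ν·ξ):
  F: 487.6 − 2(130.9) = 225.8
  B: 0 + 1(130.9) − 1(48.43) = 82.49
  C: 0 + 3(48.43) = 145.3

82.5 kmol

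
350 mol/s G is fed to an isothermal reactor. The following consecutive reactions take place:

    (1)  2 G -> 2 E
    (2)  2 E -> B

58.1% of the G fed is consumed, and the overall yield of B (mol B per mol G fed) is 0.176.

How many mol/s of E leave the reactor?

Conversion of G: G consumed = 2ξ₁ = 0.581 × 350 → ξ₁ = 101.7 mol/s.
Yield of B: 1ξ₂ / 350 = 0.176 → ξ₂ = 61.6 mol/s.
Outlet amounts (n = n₀ + Σ ν·ξ):
  G: 350 − 2(101.7) = 146.7
  E: 0 + 2(101.7) − 2(61.6) = 80.15
  B: 0 + 1(61.6) = 61.6

80.2 mol/s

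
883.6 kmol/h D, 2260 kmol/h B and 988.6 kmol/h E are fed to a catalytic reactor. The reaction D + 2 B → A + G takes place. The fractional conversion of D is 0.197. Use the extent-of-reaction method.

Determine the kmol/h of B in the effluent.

1910 kmol/h

D reacted = 0.197 × 883.6 = 174.1 kmol/h; ν_D = −1, so ξ = 174.1/1 = 174.1 kmol/h.
Outlet amounts (n = n₀ + ν ξ):
  D: 883.6 − 1(174.1) = 709.5
  B: 2260 − 2(174.1) = 1912
  A: 0 + 1(174.1) = 174.1
  G: 0 + 1(174.1) = 174.1
  E: 988.6 (inert)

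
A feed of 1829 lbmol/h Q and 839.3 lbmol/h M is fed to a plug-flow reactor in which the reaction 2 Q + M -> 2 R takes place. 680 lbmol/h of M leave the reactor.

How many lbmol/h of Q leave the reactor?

1510 lbmol/h

For M: n = n₀ − 1ξ → 680 = 839.3 − 1ξ, giving ξ = 159.3 lbmol/h.
Outlet amounts (n = n₀ + ν ξ):
  Q: 1829 − 2(159.3) = 1510
  M: 839.3 − 1(159.3) = 680
  R: 0 + 2(159.3) = 318.6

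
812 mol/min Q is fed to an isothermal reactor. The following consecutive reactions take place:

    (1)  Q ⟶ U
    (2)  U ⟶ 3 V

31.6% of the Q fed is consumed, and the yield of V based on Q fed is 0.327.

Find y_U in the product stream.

Conversion of Q: Q consumed = 1ξ₁ = 0.316 × 812 → ξ₁ = 256.6 mol/min.
Yield of V: 3ξ₂ / 812 = 0.327 → ξ₂ = 88.51 mol/min.
Outlet amounts (n = n₀ + Σ ν·ξ):
  Q: 812 − 1(256.6) = 555.4
  U: 0 + 1(256.6) − 1(88.51) = 168.1
  V: 0 + 3(88.51) = 265.5
Total out = 989 mol/min; y_U = 168.1 / 989 = 0.17.

0.17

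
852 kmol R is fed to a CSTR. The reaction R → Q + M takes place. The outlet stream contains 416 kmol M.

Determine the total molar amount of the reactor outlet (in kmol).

For M: n = n₀ + 1ξ → 416 = 0 + 1ξ, giving ξ = 416 kmol.
Outlet amounts (n = n₀ + ν ξ):
  R: 852 − 1(416) = 436
  Q: 0 + 1(416) = 416
  M: 0 + 1(416) = 416
Total out = 436 + 416 + 416 = 1268 kmol.

1270 kmol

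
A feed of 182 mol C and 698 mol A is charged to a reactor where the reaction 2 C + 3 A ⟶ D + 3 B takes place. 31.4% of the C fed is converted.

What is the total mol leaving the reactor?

C reacted = 0.314 × 182 = 57.15 mol; ν_C = −2, so ξ = 57.15/2 = 28.57 mol.
Outlet amounts (n = n₀ + ν ξ):
  C: 182 − 2(28.57) = 124.9
  A: 698 − 3(28.57) = 612.3
  D: 0 + 1(28.57) = 28.57
  B: 0 + 3(28.57) = 85.72
Total out = 124.9 + 612.3 + 28.57 + 85.72 = 851.4 mol.

851 mol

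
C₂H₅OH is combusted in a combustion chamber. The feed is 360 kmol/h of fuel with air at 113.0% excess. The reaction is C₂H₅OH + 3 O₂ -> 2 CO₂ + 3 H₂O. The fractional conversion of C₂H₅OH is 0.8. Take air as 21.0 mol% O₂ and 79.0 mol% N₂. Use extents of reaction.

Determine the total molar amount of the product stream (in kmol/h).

Stoichiometric O₂ = 3 × 360 = 1080 kmol/h; O₂ fed = 1080 × 2.130 = 2300 kmol/h.
N₂ fed = 2300 × 79/21 = 8654 kmol/h.
Fuel reacted = 0.8 × 360 → ξ = 288 kmol/h.
Outlet (n = n₀ + ν ξ):
  C₂H₅OH: 360 − 1(288) = 72
  O₂: 2300 − 3(288) = 1436
  N₂: 8654 (inert)
  CO₂: 0 + 2(288) = 576
  H₂O: 0 + 3(288) = 864
Total out = 72 + 1436 + 8654 + 576 + 864 = 11600 kmol/h.

11600 kmol/h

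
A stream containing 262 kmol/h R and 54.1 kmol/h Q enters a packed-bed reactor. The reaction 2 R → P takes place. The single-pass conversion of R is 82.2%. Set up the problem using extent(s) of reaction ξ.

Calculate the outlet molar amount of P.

108 kmol/h

R reacted = 0.822 × 262 = 215.4 kmol/h; ν_R = −2, so ξ = 215.4/2 = 107.7 kmol/h.
Outlet amounts (n = n₀ + ν ξ):
  R: 262 − 2(107.7) = 46.64
  P: 0 + 1(107.7) = 107.7
  Q: 54.1 (inert)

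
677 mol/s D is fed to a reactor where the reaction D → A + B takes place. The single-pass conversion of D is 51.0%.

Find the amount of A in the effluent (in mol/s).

D reacted = 0.51 × 677 = 345.3 mol/s; ν_D = −1, so ξ = 345.3/1 = 345.3 mol/s.
Outlet amounts (n = n₀ + ν ξ):
  D: 677 − 1(345.3) = 331.7
  A: 0 + 1(345.3) = 345.3
  B: 0 + 1(345.3) = 345.3

345 mol/s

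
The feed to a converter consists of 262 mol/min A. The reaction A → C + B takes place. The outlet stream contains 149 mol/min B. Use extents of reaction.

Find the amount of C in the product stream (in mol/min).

149 mol/min

For B: n = n₀ + 1ξ → 149 = 0 + 1ξ, giving ξ = 149 mol/min.
Outlet amounts (n = n₀ + ν ξ):
  A: 262 − 1(149) = 113
  C: 0 + 1(149) = 149
  B: 0 + 1(149) = 149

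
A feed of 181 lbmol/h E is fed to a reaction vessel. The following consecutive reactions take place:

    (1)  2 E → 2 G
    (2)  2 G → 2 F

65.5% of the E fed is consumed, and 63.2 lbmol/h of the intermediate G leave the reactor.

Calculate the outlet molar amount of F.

Conversion of E: E consumed = 2ξ₁ = 0.655 × 181 → ξ₁ = 59.28 lbmol/h.
G balance: n_G = 0 + 2ξ₁ − 2ξ₂ = 63.2 → ξ₂ = (2·59.28 − 63.2)/2 = 27.68 lbmol/h.
Outlet amounts (n = n₀ + Σ ν·ξ):
  E: 181 − 2(59.28) = 62.44
  G: 0 + 2(59.28) − 2(27.68) = 63.2
  F: 0 + 2(27.68) = 55.36

55.4 lbmol/h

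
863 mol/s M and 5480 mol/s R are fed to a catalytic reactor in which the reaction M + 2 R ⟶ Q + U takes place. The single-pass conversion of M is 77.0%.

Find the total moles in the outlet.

5680 mol/s

M reacted = 0.77 × 863 = 664.5 mol/s; ν_M = −1, so ξ = 664.5/1 = 664.5 mol/s.
Outlet amounts (n = n₀ + ν ξ):
  M: 863 − 1(664.5) = 198.5
  R: 5480 − 2(664.5) = 4151
  Q: 0 + 1(664.5) = 664.5
  U: 0 + 1(664.5) = 664.5
Total out = 198.5 + 4151 + 664.5 + 664.5 = 5678 mol/s.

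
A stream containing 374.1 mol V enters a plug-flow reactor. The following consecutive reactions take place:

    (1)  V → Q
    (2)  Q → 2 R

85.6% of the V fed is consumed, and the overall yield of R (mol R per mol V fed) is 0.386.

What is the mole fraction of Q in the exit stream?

0.556

Conversion of V: V consumed = 1ξ₁ = 0.856 × 374.1 → ξ₁ = 320.2 mol.
Yield of R: 2ξ₂ / 374.1 = 0.386 → ξ₂ = 72.2 mol.
Outlet amounts (n = n₀ + Σ ν·ξ):
  V: 374.1 − 1(320.2) = 53.87
  Q: 0 + 1(320.2) − 1(72.2) = 248
  R: 0 + 2(72.2) = 144.4
Total out = 446.3 mol; y_Q = 248 / 446.3 = 0.5557.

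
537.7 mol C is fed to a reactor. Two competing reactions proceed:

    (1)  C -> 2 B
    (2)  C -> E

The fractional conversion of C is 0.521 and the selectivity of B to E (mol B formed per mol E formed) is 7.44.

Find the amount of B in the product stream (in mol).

442 mol

Conversion of C: C consumed = 0.521 × 537.7 = 280.1 mol = 1ξ₁ + 1ξ₂.
Selectivity: 2ξ₁ / (1ξ₂) = 7.44 → ξ₁ = 3.72 ξ₂.
Substitute: (1·3.72 + 1) ξ₂ = 280.1 → ξ₂ = 59.35 mol, ξ₁ = 220.8 mol.
Outlet amounts (n = n₀ + Σ ν·ξ):
  C: 537.7 − 1(220.8) − 1(59.35) = 257.6
  B: 0 + 2(220.8) = 441.6
  E: 0 + 1(59.35) = 59.35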